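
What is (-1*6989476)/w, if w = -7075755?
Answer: 6989476/7075755 ≈ 0.98781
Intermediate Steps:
(-1*6989476)/w = -1*6989476/(-7075755) = -6989476*(-1/7075755) = 6989476/7075755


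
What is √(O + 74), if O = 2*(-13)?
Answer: 4*√3 ≈ 6.9282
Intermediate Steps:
O = -26
√(O + 74) = √(-26 + 74) = √48 = 4*√3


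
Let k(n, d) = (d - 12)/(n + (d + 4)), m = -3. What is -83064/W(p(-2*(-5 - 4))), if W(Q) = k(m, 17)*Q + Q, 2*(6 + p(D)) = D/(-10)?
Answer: 4983840/529 ≈ 9421.3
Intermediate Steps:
k(n, d) = (-12 + d)/(4 + d + n) (k(n, d) = (-12 + d)/(n + (4 + d)) = (-12 + d)/(4 + d + n))
p(D) = -6 - D/20 (p(D) = -6 + (D/(-10))/2 = -6 + (D*(-⅒))/2 = -6 + (-D/10)/2 = -6 - D/20)
W(Q) = 23*Q/18 (W(Q) = ((-12 + 17)/(4 + 17 - 3))*Q + Q = (5/18)*Q + Q = ((1/18)*5)*Q + Q = 5*Q/18 + Q = 23*Q/18)
-83064/W(p(-2*(-5 - 4))) = -83064*18/(23*(-6 - (-1)*(-5 - 4)/10)) = -83064*18/(23*(-6 - (-1)*(-9)/10)) = -83064*18/(23*(-6 - 1/20*18)) = -83064*18/(23*(-6 - 9/10)) = -83064/((23/18)*(-69/10)) = -83064/(-529/60) = -83064*(-60/529) = 4983840/529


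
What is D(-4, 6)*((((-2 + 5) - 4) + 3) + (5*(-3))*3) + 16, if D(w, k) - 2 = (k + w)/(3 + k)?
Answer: -716/9 ≈ -79.556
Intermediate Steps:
D(w, k) = 2 + (k + w)/(3 + k)
D(-4, 6)*((((-2 + 5) - 4) + 3) + (5*(-3))*3) + 16 = ((6 - 4 + 3*6)/(3 + 6))*((((-2 + 5) - 4) + 3) + (5*(-3))*3) + 16 = ((6 - 4 + 18)/9)*(((3 - 4) + 3) - 15*3) + 16 = ((1/9)*20)*((-1 + 3) - 45) + 16 = 20*(2 - 45)/9 + 16 = (20/9)*(-43) + 16 = -860/9 + 16 = -716/9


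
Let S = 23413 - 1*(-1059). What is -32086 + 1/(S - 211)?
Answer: -778438445/24261 ≈ -32086.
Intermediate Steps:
S = 24472 (S = 23413 + 1059 = 24472)
-32086 + 1/(S - 211) = -32086 + 1/(24472 - 211) = -32086 + 1/24261 = -778438445/24261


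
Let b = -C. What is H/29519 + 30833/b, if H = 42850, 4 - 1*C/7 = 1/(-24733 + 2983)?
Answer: -403466722700/366883217 ≈ -1099.7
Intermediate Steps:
C = 609007/21750 (C = 28 - 7/(-24733 + 2983) = 28 - 7/(-21750) = 28 - 7*(-1/21750) = 28 + 7/21750 = 609007/21750 ≈ 28.000)
b = -609007/21750 (b = -1*609007/21750 = -609007/21750 ≈ -28.000)
H/29519 + 30833/b = 42850/29519 + 30833/(-609007/21750) = 42850*(1/29519) + 30833*(-21750/609007) = 42850/29519 - 670617750/609007 = -403466722700/366883217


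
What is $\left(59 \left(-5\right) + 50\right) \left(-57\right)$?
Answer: $13965$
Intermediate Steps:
$\left(59 \left(-5\right) + 50\right) \left(-57\right) = \left(-295 + 50\right) \left(-57\right) = \left(-245\right) \left(-57\right) = 13965$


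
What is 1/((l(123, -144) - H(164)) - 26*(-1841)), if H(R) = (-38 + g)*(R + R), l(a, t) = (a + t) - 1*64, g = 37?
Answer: 1/48109 ≈ 2.0786e-5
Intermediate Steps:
l(a, t) = -64 + a + t (l(a, t) = (a + t) - 64 = -64 + a + t)
H(R) = -2*R (H(R) = (-38 + 37)*(R + R) = -2*R)
1/((l(123, -144) - H(164)) - 26*(-1841)) = 1/(((-64 + 123 - 144) - (-2)*164) - 26*(-1841)) = 1/((-85 - 1*(-328)) + 47866) = 1/((-85 + 328) + 47866) = 1/(243 + 47866) = 1/48109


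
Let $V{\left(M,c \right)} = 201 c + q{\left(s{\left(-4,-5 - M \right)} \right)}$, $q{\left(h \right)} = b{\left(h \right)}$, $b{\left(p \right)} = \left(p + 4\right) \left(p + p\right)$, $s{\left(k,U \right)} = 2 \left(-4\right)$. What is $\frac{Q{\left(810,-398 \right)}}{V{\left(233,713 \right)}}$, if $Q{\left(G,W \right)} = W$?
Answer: $- \frac{398}{143377} \approx -0.0027759$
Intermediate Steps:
$s{\left(k,U \right)} = -8$
$b{\left(p \right)} = 2 p \left(4 + p\right)$ ($b{\left(p \right)} = \left(4 + p\right) 2 p = 2 p \left(4 + p\right)$)
$q{\left(h \right)} = 2 h \left(4 + h\right)$
$V{\left(M,c \right)} = 64 + 201 c$ ($V{\left(M,c \right)} = 201 c + 2 \left(-8\right) \left(4 - 8\right) = 201 c + 2 \left(-8\right) \left(-4\right) = 201 c + 64 = 64 + 201 c$)
$\frac{Q{\left(810,-398 \right)}}{V{\left(233,713 \right)}} = - \frac{398}{64 + 201 \cdot 713} = - \frac{398}{64 + 143313} = - \frac{398}{143377}$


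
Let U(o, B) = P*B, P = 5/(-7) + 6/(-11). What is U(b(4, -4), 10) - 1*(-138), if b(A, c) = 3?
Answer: 9656/77 ≈ 125.40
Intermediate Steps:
P = -97/77 (P = 5*(-⅐) + 6*(-1/11) = -5/7 - 6/11 = -97/77 ≈ -1.2597)
U(o, B) = -97*B/77
U(b(4, -4), 10) - 1*(-138) = -97/77*10 - 1*(-138) = -970/77 + 138 = 9656/77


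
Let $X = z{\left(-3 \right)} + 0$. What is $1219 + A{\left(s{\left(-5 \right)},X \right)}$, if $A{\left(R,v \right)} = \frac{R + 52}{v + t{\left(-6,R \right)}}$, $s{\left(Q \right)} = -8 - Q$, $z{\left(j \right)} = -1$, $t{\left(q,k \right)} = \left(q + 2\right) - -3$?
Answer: $\frac{2389}{2} \approx 1194.5$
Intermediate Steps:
$t{\left(q,k \right)} = 5 + q$ ($t{\left(q,k \right)} = \left(2 + q\right) + 3 = 5 + q$)
$X = -1$ ($X = -1 + 0 = -1$)
$A{\left(R,v \right)} = \frac{52 + R}{-1 + v}$ ($A{\left(R,v \right)} = \frac{R + 52}{v + \left(5 - 6\right)} = \frac{52 + R}{v - 1} = \frac{52 + R}{-1 + v}$)
$1219 + A{\left(s{\left(-5 \right)},X \right)} = 1219 + \frac{52 - 3}{-1 - 1} = 1219 + \frac{52 + \left(-8 + 5\right)}{-2} = 1219 - \frac{52 - 3}{2} = 1219 - \frac{49}{2} = \frac{2389}{2}$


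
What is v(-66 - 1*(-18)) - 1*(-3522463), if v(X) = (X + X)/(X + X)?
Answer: 3522464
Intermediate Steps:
v(X) = 1 (v(X) = (2*X)/((2*X)) = (2*X)*(1/(2*X)) = 1)
v(-66 - 1*(-18)) - 1*(-3522463) = 1 - 1*(-3522463) = 1 + 3522463 = 3522464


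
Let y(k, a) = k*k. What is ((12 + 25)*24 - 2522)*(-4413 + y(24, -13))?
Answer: 6269658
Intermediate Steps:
y(k, a) = k²
((12 + 25)*24 - 2522)*(-4413 + y(24, -13)) = ((12 + 25)*24 - 2522)*(-4413 + 24²) = (37*24 - 2522)*(-4413 + 576) = (888 - 2522)*(-3837) = -1634*(-3837) = 6269658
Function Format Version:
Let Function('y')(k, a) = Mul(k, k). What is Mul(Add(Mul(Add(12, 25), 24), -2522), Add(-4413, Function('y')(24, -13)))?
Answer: 6269658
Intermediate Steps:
Function('y')(k, a) = Pow(k, 2)
Mul(Add(Mul(Add(12, 25), 24), -2522), Add(-4413, Function('y')(24, -13))) = Mul(Add(Mul(Add(12, 25), 24), -2522), Add(-4413, Pow(24, 2))) = Mul(Add(Mul(37, 24), -2522), Add(-4413, 576)) = Mul(Add(888, -2522), -3837) = Mul(-1634, -3837) = 6269658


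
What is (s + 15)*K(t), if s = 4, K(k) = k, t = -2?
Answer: -38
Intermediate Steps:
(s + 15)*K(t) = (4 + 15)*(-2) = 19*(-2) = -38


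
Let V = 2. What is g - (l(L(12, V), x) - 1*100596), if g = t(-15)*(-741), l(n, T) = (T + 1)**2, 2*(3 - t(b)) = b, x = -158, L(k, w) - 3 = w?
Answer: 136333/2 ≈ 68167.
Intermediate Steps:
L(k, w) = 3 + w
t(b) = 3 - b/2
l(n, T) = (1 + T)**2
g = -15561/2 (g = (3 - 1/2*(-15))*(-741) = (3 + 15/2)*(-741) = (21/2)*(-741) = -15561/2 ≈ -7780.5)
g - (l(L(12, V), x) - 1*100596) = -15561/2 - ((1 - 158)**2 - 1*100596) = -15561/2 - ((-157)**2 - 100596) = -15561/2 - (24649 - 100596) = -15561/2 - 1*(-75947) = -15561/2 + 75947 = 136333/2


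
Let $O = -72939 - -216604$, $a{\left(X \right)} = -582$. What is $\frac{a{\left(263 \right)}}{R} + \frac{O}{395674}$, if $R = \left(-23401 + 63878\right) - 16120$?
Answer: $\frac{1089655379}{3212477206} \approx 0.33919$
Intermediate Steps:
$O = 143665$ ($O = -72939 + 216604 = 143665$)
$R = 24357$ ($R = 40477 - 16120 = 24357$)
$\frac{a{\left(263 \right)}}{R} + \frac{O}{395674} = - \frac{582}{24357} + \frac{143665}{395674} = \left(-582\right) \frac{1}{24357} + 143665 \cdot \frac{1}{395674} = - \frac{194}{8119} + \frac{143665}{395674} = \frac{1089655379}{3212477206}$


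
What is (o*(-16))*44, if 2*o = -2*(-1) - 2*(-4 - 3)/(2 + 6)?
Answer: -1320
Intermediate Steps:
o = 15/8 (o = (-2*(-1) - 2*(-4 - 3)/(2 + 6))/2 = (2 - 2/(8/(-7)))/2 = (2 - 2/(8*(-⅐)))/2 = (2 - 2/(-8/7))/2 = (2 - 2*(-7/8))/2 = (2 + 7/4)/2 = (½)*(15/4) = 15/8 ≈ 1.8750)
(o*(-16))*44 = ((15/8)*(-16))*44 = -30*44 = -1320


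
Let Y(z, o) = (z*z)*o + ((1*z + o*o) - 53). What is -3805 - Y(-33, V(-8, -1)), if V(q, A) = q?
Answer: 4929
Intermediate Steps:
Y(z, o) = -53 + z + o**2 + o*z**2 (Y(z, o) = z**2*o + ((z + o**2) - 53) = o*z**2 + (-53 + z + o**2) = -53 + z + o**2 + o*z**2)
-3805 - Y(-33, V(-8, -1)) = -3805 - (-53 - 33 + (-8)**2 - 8*(-33)**2) = -3805 - (-53 - 33 + 64 - 8*1089) = -3805 - (-53 - 33 + 64 - 8712) = -3805 - 1*(-8734) = -3805 + 8734 = 4929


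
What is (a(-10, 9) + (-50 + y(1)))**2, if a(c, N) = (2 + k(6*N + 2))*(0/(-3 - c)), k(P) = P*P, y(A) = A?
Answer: 2401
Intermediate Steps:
k(P) = P**2
a(c, N) = 0 (a(c, N) = (2 + (6*N + 2)**2)*(0/(-3 - c)) = (2 + (2 + 6*N)**2)*0 = 0)
(a(-10, 9) + (-50 + y(1)))**2 = (0 + (-50 + 1))**2 = (0 - 49)**2 = (-49)**2 = 2401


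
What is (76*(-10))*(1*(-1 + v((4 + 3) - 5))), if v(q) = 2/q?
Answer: 0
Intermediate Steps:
(76*(-10))*(1*(-1 + v((4 + 3) - 5))) = (76*(-10))*(1*(-1 + 2/((4 + 3) - 5))) = -760*(-1 + 2/(7 - 5)) = -760*(-1 + 2/2) = -760*(-1 + 2*(½)) = -760*(-1 + 1) = -760*0 = 0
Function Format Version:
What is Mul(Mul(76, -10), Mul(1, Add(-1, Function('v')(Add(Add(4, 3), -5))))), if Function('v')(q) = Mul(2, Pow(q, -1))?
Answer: 0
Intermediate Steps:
Mul(Mul(76, -10), Mul(1, Add(-1, Function('v')(Add(Add(4, 3), -5))))) = Mul(Mul(76, -10), Mul(1, Add(-1, Mul(2, Pow(Add(Add(4, 3), -5), -1))))) = Mul(-760, Mul(1, Add(-1, Mul(2, Pow(Add(7, -5), -1))))) = Mul(-760, Mul(1, Add(-1, Mul(2, Pow(2, -1))))) = Mul(-760, Mul(1, Add(-1, Mul(2, Rational(1, 2))))) = Mul(-760, Mul(1, Add(-1, 1))) = Mul(-760, Mul(1, 0)) = Mul(-760, 0) = 0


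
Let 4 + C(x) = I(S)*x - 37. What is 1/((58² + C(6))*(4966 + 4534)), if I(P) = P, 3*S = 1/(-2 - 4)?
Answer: 3/94696000 ≈ 3.1680e-8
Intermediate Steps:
S = -1/18 (S = 1/(3*(-2 - 4)) = (⅓)/(-6) = (⅓)*(-⅙) = -1/18 ≈ -0.055556)
C(x) = -41 - x/18 (C(x) = -4 + (-x/18 - 37) = -4 + (-37 - x/18) = -41 - x/18)
1/((58² + C(6))*(4966 + 4534)) = 1/((58² + (-41 - 1/18*6))*(4966 + 4534)) = 1/((3364 + (-41 - ⅓))*9500) = 1/((3364 - 124/3)*9500) = 1/((9968/3)*9500) = 1/(94696000/3) = 3/94696000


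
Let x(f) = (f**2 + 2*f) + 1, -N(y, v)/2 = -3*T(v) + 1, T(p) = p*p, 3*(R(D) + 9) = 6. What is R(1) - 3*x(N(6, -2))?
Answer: -1594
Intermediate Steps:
R(D) = -7 (R(D) = -9 + (1/3)*6 = -9 + 2 = -7)
T(p) = p**2
N(y, v) = -2 + 6*v**2 (N(y, v) = -2*(-3*v**2 + 1) = -2*(1 - 3*v**2) = -2 + 6*v**2)
x(f) = 1 + f**2 + 2*f
R(1) - 3*x(N(6, -2)) = -7 - 3*(1 + (-2 + 6*(-2)**2)**2 + 2*(-2 + 6*(-2)**2)) = -7 - 3*(1 + (-2 + 6*4)**2 + 2*(-2 + 6*4)) = -7 - 3*(1 + (-2 + 24)**2 + 2*(-2 + 24)) = -7 - 3*(1 + 22**2 + 2*22) = -7 - 3*(1 + 484 + 44) = -7 - 3*529 = -7 - 1587 = -1594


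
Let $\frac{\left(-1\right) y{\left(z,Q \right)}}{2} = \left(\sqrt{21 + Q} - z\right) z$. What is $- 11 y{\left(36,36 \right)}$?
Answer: $-28512 + 792 \sqrt{57} \approx -22533.0$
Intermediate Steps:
$y{\left(z,Q \right)} = - 2 z \left(\sqrt{21 + Q} - z\right)$ ($y{\left(z,Q \right)} = - 2 \left(\sqrt{21 + Q} - z\right) z = - 2 z \left(\sqrt{21 + Q} - z\right)$)
$- 11 y{\left(36,36 \right)} = - 11 \cdot 2 \cdot 36 \left(36 - \sqrt{21 + 36}\right) = - 11 \cdot 2 \cdot 36 \left(36 - \sqrt{57}\right) = - 11 \left(2592 - 72 \sqrt{57}\right) = -28512 + 792 \sqrt{57}$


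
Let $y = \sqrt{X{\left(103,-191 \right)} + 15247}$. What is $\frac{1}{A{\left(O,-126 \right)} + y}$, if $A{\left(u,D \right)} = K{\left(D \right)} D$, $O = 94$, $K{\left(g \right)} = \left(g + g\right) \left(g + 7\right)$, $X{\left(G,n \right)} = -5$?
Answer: $- \frac{1889244}{7138485775451} - \frac{\sqrt{15242}}{14276971550902} \approx -2.6466 \cdot 10^{-7}$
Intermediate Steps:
$y = \sqrt{15242}$ ($y = \sqrt{-5 + 15247} = \sqrt{15242} \approx 123.46$)
$K{\left(g \right)} = 2 g \left(7 + g\right)$
$A{\left(u,D \right)} = 2 D^{2} \left(7 + D\right)$ ($A{\left(u,D \right)} = 2 D \left(7 + D\right) D = 2 D^{2} \left(7 + D\right)$)
$\frac{1}{A{\left(O,-126 \right)} + y} = \frac{1}{2 \left(-126\right)^{2} \left(7 - 126\right) + \sqrt{15242}} = \frac{1}{2 \cdot 15876 \left(-119\right) + \sqrt{15242}} = \frac{1}{-3778488 + \sqrt{15242}}$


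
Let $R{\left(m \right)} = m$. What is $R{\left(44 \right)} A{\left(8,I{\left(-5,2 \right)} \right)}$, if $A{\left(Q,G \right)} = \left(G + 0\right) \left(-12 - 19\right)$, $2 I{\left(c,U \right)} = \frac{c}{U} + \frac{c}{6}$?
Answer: $\frac{6820}{3} \approx 2273.3$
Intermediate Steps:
$I{\left(c,U \right)} = \frac{c}{12} + \frac{c}{2 U}$ ($I{\left(c,U \right)} = \frac{\frac{c}{U} + \frac{c}{6}}{2} = \frac{\frac{c}{6} + \frac{c}{U}}{2} = \frac{c}{12} + \frac{c}{2 U}$)
$A{\left(Q,G \right)} = - 31 G$ ($A{\left(Q,G \right)} = G \left(-31\right) = - 31 G$)
$R{\left(44 \right)} A{\left(8,I{\left(-5,2 \right)} \right)} = 44 \left(- 31 \cdot \frac{1}{12} \left(-5\right) \frac{1}{2} \left(6 + 2\right)\right) = 44 \left(- 31 \cdot \frac{1}{12} \left(-5\right) \frac{1}{2} \cdot 8\right) = 44 \left(\left(-31\right) \left(- \frac{5}{3}\right)\right) = 44 \cdot \frac{155}{3} = \frac{6820}{3}$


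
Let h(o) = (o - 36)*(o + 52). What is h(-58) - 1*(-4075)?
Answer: 4639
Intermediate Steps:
h(o) = (-36 + o)*(52 + o)
h(-58) - 1*(-4075) = (-1872 + (-58)**2 + 16*(-58)) - 1*(-4075) = (-1872 + 3364 - 928) + 4075 = 564 + 4075 = 4639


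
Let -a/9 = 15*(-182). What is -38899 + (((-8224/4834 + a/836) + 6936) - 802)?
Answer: -33074702061/1010306 ≈ -32737.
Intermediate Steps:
a = 24570 (a = -135*(-182) = -9*(-2730) = 24570)
-38899 + (((-8224/4834 + a/836) + 6936) - 802) = -38899 + (((-8224/4834 + 24570/836) + 6936) - 802) = -38899 + (((-8224*1/4834 + 24570*(1/836)) + 6936) - 802) = -38899 + (((-4112/2417 + 12285/418) + 6936) - 802) = -38899 + ((27974029/1010306 + 6936) - 802) = -38899 + (7035456445/1010306 - 802) = -38899 + 6225191033/1010306 = -33074702061/1010306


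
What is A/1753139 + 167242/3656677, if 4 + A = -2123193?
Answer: -7470647163731/6410663059103 ≈ -1.1653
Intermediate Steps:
A = -2123197 (A = -4 - 2123193 = -2123197)
A/1753139 + 167242/3656677 = -2123197/1753139 + 167242/3656677 = -7470647163731/6410663059103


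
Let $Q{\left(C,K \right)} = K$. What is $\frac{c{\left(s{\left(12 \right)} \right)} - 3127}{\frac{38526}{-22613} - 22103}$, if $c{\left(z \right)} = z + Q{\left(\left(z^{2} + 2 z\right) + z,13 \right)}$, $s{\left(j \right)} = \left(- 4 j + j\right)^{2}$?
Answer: $\frac{41110434}{499853665} \approx 0.082245$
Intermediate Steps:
$s{\left(j \right)} = 9 j^{2}$ ($s{\left(j \right)} = \left(- 3 j\right)^{2} = 9 j^{2}$)
$c{\left(z \right)} = 13 + z$ ($c{\left(z \right)} = z + 13 = 13 + z$)
$\frac{c{\left(s{\left(12 \right)} \right)} - 3127}{\frac{38526}{-22613} - 22103} = \frac{\left(13 + 9 \cdot 12^{2}\right) - 3127}{\frac{38526}{-22613} - 22103} = \frac{\left(13 + 9 \cdot 144\right) - 3127}{38526 \left(- \frac{1}{22613}\right) - 22103} = \frac{\left(13 + 1296\right) - 3127}{- \frac{38526}{22613} - 22103} = \frac{1309 - 3127}{- \frac{499853665}{22613}} = \left(-1818\right) \left(- \frac{22613}{499853665}\right) = \frac{41110434}{499853665}$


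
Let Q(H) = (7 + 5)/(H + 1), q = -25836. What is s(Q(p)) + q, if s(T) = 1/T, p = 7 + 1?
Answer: -103341/4 ≈ -25835.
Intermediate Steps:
p = 8
Q(H) = 12/(1 + H)
s(Q(p)) + q = 1/(12/(1 + 8)) - 25836 = 1/(12/9) - 25836 = 1/(12*(1/9)) - 25836 = 1/(4/3) - 25836 = 3/4 - 25836 = -103341/4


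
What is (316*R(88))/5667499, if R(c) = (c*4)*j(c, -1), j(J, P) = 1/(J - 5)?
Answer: 111232/470402417 ≈ 0.00023646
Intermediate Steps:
j(J, P) = 1/(-5 + J)
R(c) = 4*c/(-5 + c) (R(c) = (c*4)/(-5 + c) = (4*c)/(-5 + c) = 4*c/(-5 + c))
(316*R(88))/5667499 = (316*(4*88/(-5 + 88)))/5667499 = (316*(4*88/83))*(1/5667499) = (316*(4*88*(1/83)))*(1/5667499) = (316*(352/83))*(1/5667499) = (111232/83)*(1/5667499) = 111232/470402417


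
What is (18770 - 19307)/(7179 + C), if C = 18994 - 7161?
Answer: -537/19012 ≈ -0.028245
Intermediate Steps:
C = 11833
(18770 - 19307)/(7179 + C) = (18770 - 19307)/(7179 + 11833) = -537/19012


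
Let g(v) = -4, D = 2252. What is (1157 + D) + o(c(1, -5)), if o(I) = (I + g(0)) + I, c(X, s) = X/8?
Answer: 13621/4 ≈ 3405.3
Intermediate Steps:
c(X, s) = X/8 (c(X, s) = X*(1/8) = X/8)
o(I) = -4 + 2*I (o(I) = (I - 4) + I = (-4 + I) + I = -4 + 2*I)
(1157 + D) + o(c(1, -5)) = (1157 + 2252) + (-4 + 2*((1/8)*1)) = 3409 + (-4 + 2*(1/8)) = 3409 + (-4 + 1/4) = 3409 - 15/4 = 13621/4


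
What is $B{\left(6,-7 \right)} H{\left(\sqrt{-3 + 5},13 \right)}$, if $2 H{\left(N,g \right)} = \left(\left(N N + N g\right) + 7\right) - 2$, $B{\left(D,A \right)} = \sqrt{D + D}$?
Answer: $\sqrt{3} \left(7 + 13 \sqrt{2}\right) \approx 43.968$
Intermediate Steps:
$B{\left(D,A \right)} = \sqrt{2} \sqrt{D}$ ($B{\left(D,A \right)} = \sqrt{2 D} = \sqrt{2} \sqrt{D}$)
$H{\left(N,g \right)} = \frac{5}{2} + \frac{N^{2}}{2} + \frac{N g}{2}$ ($H{\left(N,g \right)} = \frac{\left(\left(N N + N g\right) + 7\right) - 2}{2} = \frac{\left(\left(N^{2} + N g\right) + 7\right) - 2}{2} = \frac{\left(7 + N^{2} + N g\right) - 2}{2} = \frac{5 + N^{2} + N g}{2} = \frac{5}{2} + \frac{N^{2}}{2} + \frac{N g}{2}$)
$B{\left(6,-7 \right)} H{\left(\sqrt{-3 + 5},13 \right)} = \sqrt{2} \sqrt{6} \left(\frac{5}{2} + \frac{\left(\sqrt{-3 + 5}\right)^{2}}{2} + \frac{1}{2} \sqrt{-3 + 5} \cdot 13\right) = 2 \sqrt{3} \left(\frac{5}{2} + \frac{\left(\sqrt{2}\right)^{2}}{2} + \frac{1}{2} \sqrt{2} \cdot 13\right) = 2 \sqrt{3} \left(\frac{5}{2} + \frac{1}{2} \cdot 2 + \frac{13 \sqrt{2}}{2}\right) = 2 \sqrt{3} \left(\frac{5}{2} + 1 + \frac{13 \sqrt{2}}{2}\right) = 2 \sqrt{3} \left(\frac{7}{2} + \frac{13 \sqrt{2}}{2}\right)$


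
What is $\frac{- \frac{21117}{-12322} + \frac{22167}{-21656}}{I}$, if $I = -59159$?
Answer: $- \frac{92083989}{7893148539944} \approx -1.1666 \cdot 10^{-5}$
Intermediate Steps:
$\frac{- \frac{21117}{-12322} + \frac{22167}{-21656}}{I} = \frac{- \frac{21117}{-12322} + \frac{22167}{-21656}}{-59159} = \left(\left(-21117\right) \left(- \frac{1}{12322}\right) + 22167 \left(- \frac{1}{21656}\right)\right) \left(- \frac{1}{59159}\right) = \left(\frac{21117}{12322} - \frac{22167}{21656}\right) \left(- \frac{1}{59159}\right) = \frac{92083989}{133422616} \left(- \frac{1}{59159}\right) = - \frac{92083989}{7893148539944}$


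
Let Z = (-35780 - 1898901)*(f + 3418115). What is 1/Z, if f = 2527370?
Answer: -1/11502616865285 ≈ -8.6937e-14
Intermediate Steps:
Z = -11502616865285 (Z = (-35780 - 1898901)*(2527370 + 3418115) = -1934681*5945485 = -11502616865285)
1/Z = 1/(-11502616865285) = -1/11502616865285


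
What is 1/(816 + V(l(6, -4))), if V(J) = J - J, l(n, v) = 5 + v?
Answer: 1/816 ≈ 0.0012255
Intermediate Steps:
V(J) = 0
1/(816 + V(l(6, -4))) = 1/(816 + 0) = 1/816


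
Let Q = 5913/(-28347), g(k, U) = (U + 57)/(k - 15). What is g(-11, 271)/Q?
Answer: 1549636/25623 ≈ 60.478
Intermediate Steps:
g(k, U) = (57 + U)/(-15 + k)
Q = -1971/9449 (Q = 5913*(-1/28347) = -1971/9449 ≈ -0.20859)
g(-11, 271)/Q = ((57 + 271)/(-15 - 11))/(-1971/9449) = (328/(-26))*(-9449/1971) = -1/26*328*(-9449/1971) = -164/13*(-9449/1971) = 1549636/25623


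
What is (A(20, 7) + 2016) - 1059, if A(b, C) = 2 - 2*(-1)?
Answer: 961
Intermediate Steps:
A(b, C) = 4 (A(b, C) = 2 + 2 = 4)
(A(20, 7) + 2016) - 1059 = (4 + 2016) - 1059 = 2020 - 1059 = 961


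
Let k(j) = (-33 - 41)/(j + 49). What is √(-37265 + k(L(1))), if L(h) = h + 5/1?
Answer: I*√112730695/55 ≈ 193.04*I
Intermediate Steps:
L(h) = 5 + h (L(h) = h + 5*1 = h + 5 = 5 + h)
k(j) = -74/(49 + j)
√(-37265 + k(L(1))) = √(-37265 - 74/(49 + (5 + 1))) = √(-37265 - 74/(49 + 6)) = √(-37265 - 74/55) = √(-2049649/55) = I*√112730695/55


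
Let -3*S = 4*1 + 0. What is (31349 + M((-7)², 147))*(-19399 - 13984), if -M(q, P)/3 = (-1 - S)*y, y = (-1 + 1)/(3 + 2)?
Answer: -1046523667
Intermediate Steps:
y = 0 (y = 0/5 = 0*(⅕) = 0)
S = -4/3 (S = -(4*1 + 0)/3 = -(4 + 0)/3 = -⅓*4 = -4/3 ≈ -1.3333)
M(q, P) = 0 (M(q, P) = -3*(-1 - 1*(-4/3))*0 = -3*(-1 + 4/3)*0 = -0 = -3*0 = 0)
(31349 + M((-7)², 147))*(-19399 - 13984) = (31349 + 0)*(-19399 - 13984) = 31349*(-33383) = -1046523667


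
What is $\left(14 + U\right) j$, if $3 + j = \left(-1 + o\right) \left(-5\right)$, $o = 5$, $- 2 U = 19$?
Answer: $- \frac{207}{2} \approx -103.5$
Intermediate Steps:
$U = - \frac{19}{2}$ ($U = \left(- \frac{1}{2}\right) 19 = - \frac{19}{2} \approx -9.5$)
$j = -23$ ($j = -3 + \left(-1 + 5\right) \left(-5\right) = -3 + 4 \left(-5\right) = -3 - 20 = -23$)
$\left(14 + U\right) j = \left(14 - \frac{19}{2}\right) \left(-23\right) = \frac{9}{2} \left(-23\right) = - \frac{207}{2}$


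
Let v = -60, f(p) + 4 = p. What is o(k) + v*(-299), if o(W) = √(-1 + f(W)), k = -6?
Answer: 17940 + I*√11 ≈ 17940.0 + 3.3166*I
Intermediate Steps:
f(p) = -4 + p
o(W) = √(-5 + W) (o(W) = √(-1 + (-4 + W)) = √(-5 + W))
o(k) + v*(-299) = √(-5 - 6) - 60*(-299) = √(-11) + 17940 = I*√11 + 17940 = 17940 + I*√11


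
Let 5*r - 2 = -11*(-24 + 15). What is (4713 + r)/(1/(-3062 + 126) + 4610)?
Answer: 69483376/67674795 ≈ 1.0267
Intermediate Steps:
r = 101/5 (r = ⅖ + (-11*(-24 + 15))/5 = ⅖ + (-11*(-9))/5 = ⅖ + (⅕)*99 = ⅖ + 99/5 = 101/5 ≈ 20.200)
(4713 + r)/(1/(-3062 + 126) + 4610) = (4713 + 101/5)/(1/(-3062 + 126) + 4610) = 23666/(5*(1/(-2936) + 4610)) = 23666/(5*(-1/2936 + 4610)) = 23666/(5*(13534959/2936)) = (23666/5)*(2936/13534959) = 69483376/67674795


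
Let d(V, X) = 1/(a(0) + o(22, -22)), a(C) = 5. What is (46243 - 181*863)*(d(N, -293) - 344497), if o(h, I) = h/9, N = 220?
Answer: 2538018648400/67 ≈ 3.7881e+10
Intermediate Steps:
o(h, I) = h/9 (o(h, I) = h*(⅑) = h/9)
d(V, X) = 9/67 (d(V, X) = 1/(5 + (⅑)*22) = 1/(5 + 22/9) = 1/(67/9) = 9/67)
(46243 - 181*863)*(d(N, -293) - 344497) = (46243 - 181*863)*(9/67 - 344497) = (46243 - 156203)*(-23081290/67) = -109960*(-23081290/67) = 2538018648400/67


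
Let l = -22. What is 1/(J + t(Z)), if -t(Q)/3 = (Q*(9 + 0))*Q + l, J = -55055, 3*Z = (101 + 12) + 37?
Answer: -1/122489 ≈ -8.1640e-6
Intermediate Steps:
Z = 50 (Z = ((101 + 12) + 37)/3 = (113 + 37)/3 = (1/3)*150 = 50)
t(Q) = 66 - 27*Q**2 (t(Q) = -3*((Q*(9 + 0))*Q - 22) = -3*((Q*9)*Q - 22) = -3*((9*Q)*Q - 22) = -3*(9*Q**2 - 22) = -3*(-22 + 9*Q**2) = 66 - 27*Q**2)
1/(J + t(Z)) = 1/(-55055 + (66 - 27*50**2)) = 1/(-55055 + (66 - 27*2500)) = 1/(-55055 + (66 - 67500)) = 1/(-55055 - 67434) = 1/(-122489) = -1/122489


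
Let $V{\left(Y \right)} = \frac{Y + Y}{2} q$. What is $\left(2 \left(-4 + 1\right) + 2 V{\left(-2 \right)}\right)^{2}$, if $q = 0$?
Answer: $36$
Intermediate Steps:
$V{\left(Y \right)} = 0$ ($V{\left(Y \right)} = \frac{Y + Y}{2} \cdot 0 = 2 Y \frac{1}{2} \cdot 0 = Y 0 = 0$)
$\left(2 \left(-4 + 1\right) + 2 V{\left(-2 \right)}\right)^{2} = \left(2 \left(-4 + 1\right) + 2 \cdot 0\right)^{2} = \left(2 \left(-3\right) + 0\right)^{2} = \left(-6 + 0\right)^{2} = \left(-6\right)^{2} = 36$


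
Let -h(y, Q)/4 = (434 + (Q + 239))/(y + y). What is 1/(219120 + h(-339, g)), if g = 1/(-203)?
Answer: 68817/15079454276 ≈ 4.5636e-6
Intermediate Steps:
g = -1/203 ≈ -0.0049261
h(y, Q) = -2*(673 + Q)/y (h(y, Q) = -4*(434 + (Q + 239))/(y + y) = -4*(434 + (239 + Q))/(2*y) = -4*(673 + Q)*1/(2*y) = -2*(673 + Q)/y)
1/(219120 + h(-339, g)) = 1/(219120 + 2*(-673 - 1*(-1/203))/(-339)) = 1/(219120 + 2*(-1/339)*(-673 + 1/203)) = 1/(219120 + 2*(-1/339)*(-136618/203)) = 1/(219120 + 273236/68817) = 1/(15079454276/68817) = 68817/15079454276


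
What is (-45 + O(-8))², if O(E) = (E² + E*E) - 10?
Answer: 5329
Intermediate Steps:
O(E) = -10 + 2*E² (O(E) = (E² + E²) - 10 = 2*E² - 10 = -10 + 2*E²)
(-45 + O(-8))² = (-45 + (-10 + 2*(-8)²))² = (-45 + (-10 + 2*64))² = (-45 + (-10 + 128))² = (-45 + 118)² = 73² = 5329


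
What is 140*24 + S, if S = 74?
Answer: 3434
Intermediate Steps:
140*24 + S = 140*24 + 74 = 3360 + 74 = 3434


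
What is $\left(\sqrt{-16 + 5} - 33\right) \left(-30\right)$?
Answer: $990 - 30 i \sqrt{11} \approx 990.0 - 99.499 i$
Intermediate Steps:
$\left(\sqrt{-16 + 5} - 33\right) \left(-30\right) = \left(\sqrt{-11} - 33\right) \left(-30\right) = \left(i \sqrt{11} - 33\right) \left(-30\right) = \left(-33 + i \sqrt{11}\right) \left(-30\right) = 990 - 30 i \sqrt{11}$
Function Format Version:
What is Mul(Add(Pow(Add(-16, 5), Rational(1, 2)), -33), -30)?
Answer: Add(990, Mul(-30, I, Pow(11, Rational(1, 2)))) ≈ Add(990.00, Mul(-99.499, I))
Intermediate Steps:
Mul(Add(Pow(Add(-16, 5), Rational(1, 2)), -33), -30) = Mul(Add(Pow(-11, Rational(1, 2)), -33), -30) = Mul(Add(Mul(I, Pow(11, Rational(1, 2))), -33), -30) = Mul(Add(-33, Mul(I, Pow(11, Rational(1, 2)))), -30) = Add(990, Mul(-30, I, Pow(11, Rational(1, 2))))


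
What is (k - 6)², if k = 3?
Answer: 9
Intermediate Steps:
(k - 6)² = (3 - 6)² = (-3)² = 9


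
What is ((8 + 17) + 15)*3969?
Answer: 158760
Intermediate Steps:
((8 + 17) + 15)*3969 = (25 + 15)*3969 = 40*3969 = 158760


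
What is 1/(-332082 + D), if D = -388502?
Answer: -1/720584 ≈ -1.3878e-6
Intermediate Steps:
1/(-332082 + D) = 1/(-332082 - 388502) = 1/(-720584) = -1/720584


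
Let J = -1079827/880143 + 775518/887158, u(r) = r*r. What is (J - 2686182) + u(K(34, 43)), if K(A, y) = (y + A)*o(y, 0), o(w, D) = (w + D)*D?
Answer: -1048720381389180350/390412951797 ≈ -2.6862e+6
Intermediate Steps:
o(w, D) = D*(D + w) (o(w, D) = (D + w)*D = D*(D + w))
K(A, y) = 0 (K(A, y) = (y + A)*(0*(0 + y)) = (A + y)*(0*y) = (A + y)*0 = 0)
u(r) = r**2
J = -137705211296/390412951797 (J = -1079827*1/880143 + 775518*(1/887158) = -1079827/880143 + 387759/443579 = -137705211296/390412951797 ≈ -0.35272)
(J - 2686182) + u(K(34, 43)) = (-137705211296/390412951797 - 2686182) + 0**2 = -1048720381389180350/390412951797 + 0 = -1048720381389180350/390412951797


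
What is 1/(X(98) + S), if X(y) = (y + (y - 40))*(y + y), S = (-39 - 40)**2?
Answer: 1/36817 ≈ 2.7161e-5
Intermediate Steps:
S = 6241 (S = (-79)**2 = 6241)
X(y) = 2*y*(-40 + 2*y) (X(y) = (y + (-40 + y))*(2*y) = (-40 + 2*y)*(2*y) = 2*y*(-40 + 2*y))
1/(X(98) + S) = 1/(4*98*(-20 + 98) + 6241) = 1/(4*98*78 + 6241) = 1/(30576 + 6241) = 1/36817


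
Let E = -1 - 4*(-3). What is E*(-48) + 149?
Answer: -379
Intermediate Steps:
E = 11 (E = -1 + 12 = 11)
E*(-48) + 149 = 11*(-48) + 149 = -528 + 149 = -379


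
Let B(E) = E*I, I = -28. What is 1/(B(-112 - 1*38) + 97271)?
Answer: 1/101471 ≈ 9.8550e-6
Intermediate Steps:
B(E) = -28*E (B(E) = E*(-28) = -28*E)
1/(B(-112 - 1*38) + 97271) = 1/(-28*(-112 - 1*38) + 97271) = 1/(-28*(-112 - 38) + 97271) = 1/(-28*(-150) + 97271) = 1/(4200 + 97271) = 1/101471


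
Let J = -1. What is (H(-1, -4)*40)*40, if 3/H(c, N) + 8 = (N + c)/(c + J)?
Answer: -9600/11 ≈ -872.73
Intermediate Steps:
H(c, N) = 3/(-8 + (N + c)/(-1 + c)) (H(c, N) = 3/(-8 + (N + c)/(c - 1)) = 3/(-8 + (N + c)/(-1 + c)))
(H(-1, -4)*40)*40 = ((3*(-1 - 1)/(8 - 4 - 7*(-1)))*40)*40 = ((3*(-2)/(8 - 4 + 7))*40)*40 = ((3*(-2)/11)*40)*40 = ((3*(1/11)*(-2))*40)*40 = -6/11*40*40 = -240/11*40 = -9600/11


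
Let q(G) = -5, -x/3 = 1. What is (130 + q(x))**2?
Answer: 15625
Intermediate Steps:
x = -3 (x = -3*1 = -3)
(130 + q(x))**2 = (130 - 5)**2 = 125**2 = 15625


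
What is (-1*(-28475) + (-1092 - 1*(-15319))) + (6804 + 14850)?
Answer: 64356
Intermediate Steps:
(-1*(-28475) + (-1092 - 1*(-15319))) + (6804 + 14850) = (28475 + (-1092 + 15319)) + 21654 = (28475 + 14227) + 21654 = 42702 + 21654 = 64356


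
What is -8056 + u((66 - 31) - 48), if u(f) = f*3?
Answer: -8095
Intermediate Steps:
u(f) = 3*f
-8056 + u((66 - 31) - 48) = -8056 + 3*((66 - 31) - 48) = -8056 + 3*(35 - 48) = -8056 + 3*(-13) = -8056 - 39 = -8095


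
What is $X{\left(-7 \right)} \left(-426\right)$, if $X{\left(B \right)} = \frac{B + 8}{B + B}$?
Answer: $\frac{213}{7} \approx 30.429$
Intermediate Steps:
$X{\left(B \right)} = \frac{8 + B}{2 B}$
$X{\left(-7 \right)} \left(-426\right) = \frac{8 - 7}{2 \left(-7\right)} \left(-426\right) = \frac{1}{2} \left(- \frac{1}{7}\right) 1 \left(-426\right) = \left(- \frac{1}{14}\right) \left(-426\right) = \frac{213}{7}$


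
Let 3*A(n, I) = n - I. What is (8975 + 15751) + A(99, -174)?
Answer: 24817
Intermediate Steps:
A(n, I) = -I/3 + n/3 (A(n, I) = (n - I)/3 = -I/3 + n/3)
(8975 + 15751) + A(99, -174) = (8975 + 15751) + (-⅓*(-174) + (⅓)*99) = 24726 + (58 + 33) = 24726 + 91 = 24817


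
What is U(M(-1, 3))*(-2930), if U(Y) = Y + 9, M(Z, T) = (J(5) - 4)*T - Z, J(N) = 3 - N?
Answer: 23440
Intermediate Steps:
M(Z, T) = -Z - 6*T (M(Z, T) = ((3 - 1*5) - 4)*T - Z = ((3 - 5) - 4)*T - Z = (-2 - 4)*T - Z = -6*T - Z = -Z - 6*T)
U(Y) = 9 + Y
U(M(-1, 3))*(-2930) = (9 + (-1*(-1) - 6*3))*(-2930) = (9 + (1 - 18))*(-2930) = (9 - 17)*(-2930) = -8*(-2930) = 23440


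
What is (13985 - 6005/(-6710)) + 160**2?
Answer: 53124271/1342 ≈ 39586.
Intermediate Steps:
(13985 - 6005/(-6710)) + 160**2 = (13985 - 6005*(-1)/6710) + 25600 = (13985 - 1*(-1201/1342)) + 25600 = (13985 + 1201/1342) + 25600 = 18769071/1342 + 25600 = 53124271/1342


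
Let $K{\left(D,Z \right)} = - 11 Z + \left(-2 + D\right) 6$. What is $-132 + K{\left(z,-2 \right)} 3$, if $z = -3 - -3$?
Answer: $-102$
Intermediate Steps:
$z = 0$ ($z = -3 + 3 = 0$)
$K{\left(D,Z \right)} = -12 - 11 Z + 6 D$ ($K{\left(D,Z \right)} = - 11 Z + \left(-12 + 6 D\right) = -12 - 11 Z + 6 D$)
$-132 + K{\left(z,-2 \right)} 3 = -132 + \left(-12 - -22 + 6 \cdot 0\right) 3 = -132 + \left(-12 + 22 + 0\right) 3 = -132 + 10 \cdot 3 = -132 + 30 = -102$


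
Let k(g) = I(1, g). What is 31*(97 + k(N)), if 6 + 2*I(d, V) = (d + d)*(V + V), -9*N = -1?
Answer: 26288/9 ≈ 2920.9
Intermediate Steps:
N = ⅑ (N = -⅑*(-1) = ⅑ ≈ 0.11111)
I(d, V) = -3 + 2*V*d (I(d, V) = -3 + ((d + d)*(V + V))/2 = -3 + ((2*d)*(2*V))/2 = -3 + (4*V*d)/2 = -3 + 2*V*d)
k(g) = -3 + 2*g (k(g) = -3 + 2*g*1 = -3 + 2*g)
31*(97 + k(N)) = 31*(97 + (-3 + 2*(⅑))) = 31*(97 + (-3 + 2/9)) = 31*(97 - 25/9) = 31*(848/9) = 26288/9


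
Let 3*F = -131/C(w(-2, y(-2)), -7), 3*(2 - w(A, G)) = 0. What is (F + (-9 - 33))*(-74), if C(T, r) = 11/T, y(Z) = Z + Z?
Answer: 121952/33 ≈ 3695.5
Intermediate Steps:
y(Z) = 2*Z
w(A, G) = 2 (w(A, G) = 2 - ⅓*0 = 2 + 0 = 2)
F = -262/33 (F = (-131/(11/2))/3 = (-131/(11*(½)))/3 = (-131/11/2)/3 = (-131*2/11)/3 = (⅓)*(-262/11) = -262/33 ≈ -7.9394)
(F + (-9 - 33))*(-74) = (-262/33 + (-9 - 33))*(-74) = (-262/33 - 42)*(-74) = -1648/33*(-74) = 121952/33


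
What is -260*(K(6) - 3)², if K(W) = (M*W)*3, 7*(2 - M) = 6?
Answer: -3933540/49 ≈ -80276.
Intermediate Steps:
M = 8/7 (M = 2 - ⅐*6 = 2 - 6/7 = 8/7 ≈ 1.1429)
K(W) = 24*W/7 (K(W) = (8*W/7)*3 = 24*W/7)
-260*(K(6) - 3)² = -260*((24/7)*6 - 3)² = -260*(144/7 - 3)² = -260*(123/7)² = -260*15129/49 = -3933540/49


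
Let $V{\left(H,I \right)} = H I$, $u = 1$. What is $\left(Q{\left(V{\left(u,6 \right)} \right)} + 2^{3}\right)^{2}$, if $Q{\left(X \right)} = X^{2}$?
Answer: $1936$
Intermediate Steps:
$\left(Q{\left(V{\left(u,6 \right)} \right)} + 2^{3}\right)^{2} = \left(\left(1 \cdot 6\right)^{2} + 2^{3}\right)^{2} = \left(6^{2} + 8\right)^{2} = \left(36 + 8\right)^{2} = 44^{2} = 1936$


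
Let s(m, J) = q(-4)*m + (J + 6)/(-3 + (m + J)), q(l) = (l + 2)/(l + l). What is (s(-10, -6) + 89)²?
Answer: 29929/4 ≈ 7482.3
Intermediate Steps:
q(l) = (2 + l)/(2*l) (q(l) = (2 + l)/((2*l)) = (2 + l)*(1/(2*l)) = (2 + l)/(2*l))
s(m, J) = m/4 + (6 + J)/(-3 + J + m) (s(m, J) = ((½)*(2 - 4)/(-4))*m + (J + 6)/(-3 + (m + J)) = ((½)*(-¼)*(-2))*m + (6 + J)/(-3 + (J + m)) = m/4 + (6 + J)/(-3 + J + m))
(s(-10, -6) + 89)² = ((24 + (-10)² - 3*(-10) + 4*(-6) - 6*(-10))/(4*(-3 - 6 - 10)) + 89)² = ((¼)*(24 + 100 + 30 - 24 + 60)/(-19) + 89)² = ((¼)*(-1/19)*190 + 89)² = (-5/2 + 89)² = (173/2)² = 29929/4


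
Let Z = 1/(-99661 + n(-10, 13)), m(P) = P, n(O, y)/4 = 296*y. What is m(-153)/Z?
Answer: 12893157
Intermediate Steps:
n(O, y) = 1184*y (n(O, y) = 4*(296*y) = 1184*y)
Z = -1/84269 (Z = 1/(-99661 + 1184*13) = 1/(-99661 + 15392) = 1/(-84269) = -1/84269 ≈ -1.1867e-5)
m(-153)/Z = -153/(-1/84269) = -153*(-84269) = 12893157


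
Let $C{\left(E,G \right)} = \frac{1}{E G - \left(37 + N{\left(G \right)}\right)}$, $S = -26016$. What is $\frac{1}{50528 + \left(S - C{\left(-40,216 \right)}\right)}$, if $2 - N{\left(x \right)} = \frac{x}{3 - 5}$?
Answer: $\frac{8787}{215386945} \approx 4.0796 \cdot 10^{-5}$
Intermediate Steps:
$N{\left(x \right)} = 2 + \frac{x}{2}$ ($N{\left(x \right)} = 2 - \frac{x}{3 - 5} = 2 - \frac{x}{-2} = 2 - x \left(- \frac{1}{2}\right) = 2 - - \frac{x}{2} = 2 + \frac{x}{2}$)
$C{\left(E,G \right)} = \frac{1}{-39 - \frac{G}{2} + E G}$ ($C{\left(E,G \right)} = \frac{1}{E G - \left(39 + \frac{G}{2}\right)} = \frac{1}{-39 - \frac{G}{2} + E G}$)
$\frac{1}{50528 + \left(S - C{\left(-40,216 \right)}\right)} = \frac{1}{50528 - \left(26016 + \frac{2}{-78 - 216 + 2 \left(-40\right) 216}\right)} = \frac{1}{50528 - \left(26016 + \frac{2}{-78 - 216 - 17280}\right)} = \frac{1}{50528 - \left(26016 + \frac{2}{-17574}\right)} = \frac{1}{50528 - \left(26016 + 2 \left(- \frac{1}{17574}\right)\right)} = \frac{1}{50528 - \frac{228602591}{8787}} = \frac{1}{\frac{215386945}{8787}} = \frac{8787}{215386945}$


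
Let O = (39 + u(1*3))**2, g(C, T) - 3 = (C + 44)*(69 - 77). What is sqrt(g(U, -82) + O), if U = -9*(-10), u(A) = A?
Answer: sqrt(695) ≈ 26.363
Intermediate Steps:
U = 90
g(C, T) = -349 - 8*C (g(C, T) = 3 + (C + 44)*(69 - 77) = 3 + (44 + C)*(-8) = 3 + (-352 - 8*C) = -349 - 8*C)
O = 1764 (O = (39 + 1*3)**2 = (39 + 3)**2 = 42**2 = 1764)
sqrt(g(U, -82) + O) = sqrt((-349 - 8*90) + 1764) = sqrt((-349 - 720) + 1764) = sqrt(-1069 + 1764) = sqrt(695)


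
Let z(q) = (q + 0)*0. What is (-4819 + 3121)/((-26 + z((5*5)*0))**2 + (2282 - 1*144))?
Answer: -283/469 ≈ -0.60341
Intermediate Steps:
z(q) = 0 (z(q) = q*0 = 0)
(-4819 + 3121)/((-26 + z((5*5)*0))**2 + (2282 - 1*144)) = (-4819 + 3121)/((-26 + 0)**2 + (2282 - 1*144)) = -1698/((-26)**2 + (2282 - 144)) = -1698/(676 + 2138) = -1698/2814 = -1698*1/2814 = -283/469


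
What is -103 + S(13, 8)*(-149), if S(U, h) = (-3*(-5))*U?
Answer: -29158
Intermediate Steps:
S(U, h) = 15*U
-103 + S(13, 8)*(-149) = -103 + (15*13)*(-149) = -103 + 195*(-149) = -103 - 29055 = -29158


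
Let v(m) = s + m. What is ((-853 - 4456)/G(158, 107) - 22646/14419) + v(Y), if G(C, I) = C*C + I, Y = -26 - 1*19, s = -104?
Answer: -54507621938/361498749 ≈ -150.78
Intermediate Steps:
Y = -45 (Y = -26 - 19 = -45)
G(C, I) = I + C**2 (G(C, I) = C**2 + I = I + C**2)
v(m) = -104 + m
((-853 - 4456)/G(158, 107) - 22646/14419) + v(Y) = ((-853 - 4456)/(107 + 158**2) - 22646/14419) + (-104 - 45) = (-5309/(107 + 24964) - 22646*1/14419) - 149 = (-5309/25071 - 22646/14419) - 149 = -644308337/361498749 - 149 = -54507621938/361498749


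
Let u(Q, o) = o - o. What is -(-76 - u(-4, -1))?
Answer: 76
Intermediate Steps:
u(Q, o) = 0
-(-76 - u(-4, -1)) = -(-76 - 1*0) = -(-76 + 0) = -1*(-76) = 76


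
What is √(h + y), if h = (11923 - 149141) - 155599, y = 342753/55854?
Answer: I*√101497007330790/18618 ≈ 541.12*I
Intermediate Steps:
y = 114251/18618 (y = 342753*(1/55854) = 114251/18618 ≈ 6.1366)
h = -292817 (h = -137218 - 155599 = -292817)
√(h + y) = √(-292817 + 114251/18618) = √(-5451552655/18618) = I*√101497007330790/18618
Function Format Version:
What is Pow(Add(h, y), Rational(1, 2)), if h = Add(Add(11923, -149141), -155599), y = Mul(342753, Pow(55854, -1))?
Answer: Mul(Rational(1, 18618), I, Pow(101497007330790, Rational(1, 2))) ≈ Mul(541.12, I)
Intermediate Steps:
y = Rational(114251, 18618) (y = Mul(342753, Rational(1, 55854)) = Rational(114251, 18618) ≈ 6.1366)
h = -292817 (h = Add(-137218, -155599) = -292817)
Pow(Add(h, y), Rational(1, 2)) = Pow(Add(-292817, Rational(114251, 18618)), Rational(1, 2)) = Pow(Rational(-5451552655, 18618), Rational(1, 2)) = Mul(Rational(1, 18618), I, Pow(101497007330790, Rational(1, 2)))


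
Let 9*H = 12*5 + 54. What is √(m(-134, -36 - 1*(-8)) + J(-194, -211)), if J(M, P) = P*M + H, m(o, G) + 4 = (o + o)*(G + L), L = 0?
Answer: 26*√645/3 ≈ 220.11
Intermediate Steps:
H = 38/3 (H = (12*5 + 54)/9 = (60 + 54)/9 = (⅑)*114 = 38/3 ≈ 12.667)
m(o, G) = -4 + 2*G*o (m(o, G) = -4 + (o + o)*(G + 0) = -4 + (2*o)*G = -4 + 2*G*o)
J(M, P) = 38/3 + M*P (J(M, P) = P*M + 38/3 = M*P + 38/3 = 38/3 + M*P)
√(m(-134, -36 - 1*(-8)) + J(-194, -211)) = √((-4 + 2*(-36 - 1*(-8))*(-134)) + (38/3 - 194*(-211))) = √((-4 + 2*(-36 + 8)*(-134)) + (38/3 + 40934)) = √((-4 + 2*(-28)*(-134)) + 122840/3) = √((-4 + 7504) + 122840/3) = √(7500 + 122840/3) = √(145340/3) = 26*√645/3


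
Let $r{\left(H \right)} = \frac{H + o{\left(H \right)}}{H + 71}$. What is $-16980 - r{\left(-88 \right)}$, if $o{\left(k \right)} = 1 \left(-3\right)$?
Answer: $- \frac{288751}{17} \approx -16985.0$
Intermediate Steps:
$o{\left(k \right)} = -3$
$r{\left(H \right)} = \frac{-3 + H}{71 + H}$ ($r{\left(H \right)} = \frac{H - 3}{H + 71} = \frac{-3 + H}{71 + H}$)
$-16980 - r{\left(-88 \right)} = -16980 - \frac{-3 - 88}{71 - 88} = -16980 - \frac{1}{-17} \left(-91\right) = -16980 - \left(- \frac{1}{17}\right) \left(-91\right) = -16980 - \frac{91}{17} = - \frac{288751}{17}$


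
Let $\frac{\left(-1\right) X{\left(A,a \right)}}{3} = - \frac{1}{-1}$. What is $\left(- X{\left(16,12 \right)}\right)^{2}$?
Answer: $9$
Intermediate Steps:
$X{\left(A,a \right)} = -3$ ($X{\left(A,a \right)} = - 3 \left(- \frac{1}{-1}\right) = - 3 \left(\left(-1\right) \left(-1\right)\right) = \left(-3\right) 1 = -3$)
$\left(- X{\left(16,12 \right)}\right)^{2} = \left(\left(-1\right) \left(-3\right)\right)^{2} = 3^{2} = 9$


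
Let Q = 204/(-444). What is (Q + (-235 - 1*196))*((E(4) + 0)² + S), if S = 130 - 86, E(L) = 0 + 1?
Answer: -718380/37 ≈ -19416.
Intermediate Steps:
Q = -17/37 (Q = 204*(-1/444) = -17/37 ≈ -0.45946)
E(L) = 1
S = 44
(Q + (-235 - 1*196))*((E(4) + 0)² + S) = (-17/37 + (-235 - 1*196))*((1 + 0)² + 44) = (-17/37 + (-235 - 196))*(1² + 44) = (-17/37 - 431)*(1 + 44) = -15964/37*45 = -718380/37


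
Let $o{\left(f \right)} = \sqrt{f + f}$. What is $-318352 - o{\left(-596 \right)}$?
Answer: $-318352 - 2 i \sqrt{298} \approx -3.1835 \cdot 10^{5} - 34.525 i$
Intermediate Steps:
$o{\left(f \right)} = \sqrt{2} \sqrt{f}$ ($o{\left(f \right)} = \sqrt{2 f} = \sqrt{2} \sqrt{f}$)
$-318352 - o{\left(-596 \right)} = -318352 - \sqrt{2} \sqrt{-596} = -318352 - \sqrt{2} \cdot 2 i \sqrt{149} = -318352 - 2 i \sqrt{298}$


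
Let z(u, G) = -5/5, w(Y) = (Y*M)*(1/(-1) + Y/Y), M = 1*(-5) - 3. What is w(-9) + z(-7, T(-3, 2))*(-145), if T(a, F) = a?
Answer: 145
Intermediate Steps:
M = -8 (M = -5 - 3 = -8)
w(Y) = 0 (w(Y) = (Y*(-8))*(1/(-1) + Y/Y) = (-8*Y)*(1*(-1) + 1) = (-8*Y)*(-1 + 1) = -8*Y*0 = 0)
z(u, G) = -1 (z(u, G) = -5*⅕ = -1)
w(-9) + z(-7, T(-3, 2))*(-145) = 0 - 1*(-145) = 0 + 145 = 145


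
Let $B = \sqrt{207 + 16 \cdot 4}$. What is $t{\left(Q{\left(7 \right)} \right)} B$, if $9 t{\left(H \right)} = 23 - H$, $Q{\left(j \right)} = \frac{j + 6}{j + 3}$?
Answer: $\frac{217 \sqrt{271}}{90} \approx 39.692$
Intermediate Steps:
$Q{\left(j \right)} = \frac{6 + j}{3 + j}$
$B = \sqrt{271}$ ($B = \sqrt{207 + 64} = \sqrt{271} \approx 16.462$)
$t{\left(H \right)} = \frac{23}{9} - \frac{H}{9}$ ($t{\left(H \right)} = \frac{23 - H}{9} = \frac{23}{9} - \frac{H}{9}$)
$t{\left(Q{\left(7 \right)} \right)} B = \left(\frac{23}{9} - \frac{\frac{1}{3 + 7} \left(6 + 7\right)}{9}\right) \sqrt{271} = \left(\frac{23}{9} - \frac{\frac{1}{10} \cdot 13}{9}\right) \sqrt{271} = \left(\frac{23}{9} - \frac{13}{90}\right) \sqrt{271} = \frac{217 \sqrt{271}}{90}$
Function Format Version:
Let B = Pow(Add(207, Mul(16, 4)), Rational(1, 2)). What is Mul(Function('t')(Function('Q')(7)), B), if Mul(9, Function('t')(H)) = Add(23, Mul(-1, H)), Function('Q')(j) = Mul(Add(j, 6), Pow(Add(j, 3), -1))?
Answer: Mul(Rational(217, 90), Pow(271, Rational(1, 2))) ≈ 39.692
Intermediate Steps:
Function('Q')(j) = Mul(Pow(Add(3, j), -1), Add(6, j)) (Function('Q')(j) = Mul(Add(6, j), Pow(Add(3, j), -1)) = Mul(Pow(Add(3, j), -1), Add(6, j)))
B = Pow(271, Rational(1, 2)) (B = Pow(Add(207, 64), Rational(1, 2)) = Pow(271, Rational(1, 2)) ≈ 16.462)
Function('t')(H) = Add(Rational(23, 9), Mul(Rational(-1, 9), H)) (Function('t')(H) = Mul(Rational(1, 9), Add(23, Mul(-1, H))) = Add(Rational(23, 9), Mul(Rational(-1, 9), H)))
Mul(Function('t')(Function('Q')(7)), B) = Mul(Add(Rational(23, 9), Mul(Rational(-1, 9), Mul(Pow(Add(3, 7), -1), Add(6, 7)))), Pow(271, Rational(1, 2))) = Mul(Add(Rational(23, 9), Mul(Rational(-1, 9), Mul(Pow(10, -1), 13))), Pow(271, Rational(1, 2))) = Mul(Add(Rational(23, 9), Mul(Rational(-1, 9), Mul(Rational(1, 10), 13))), Pow(271, Rational(1, 2))) = Mul(Add(Rational(23, 9), Mul(Rational(-1, 9), Rational(13, 10))), Pow(271, Rational(1, 2))) = Mul(Add(Rational(23, 9), Rational(-13, 90)), Pow(271, Rational(1, 2))) = Mul(Rational(217, 90), Pow(271, Rational(1, 2)))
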